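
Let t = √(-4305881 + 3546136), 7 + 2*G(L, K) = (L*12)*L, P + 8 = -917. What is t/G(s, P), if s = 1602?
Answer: 14*I*√15505/30796841 ≈ 5.6605e-5*I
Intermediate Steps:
P = -925 (P = -8 - 917 = -925)
G(L, K) = -7/2 + 6*L² (G(L, K) = -7/2 + ((L*12)*L)/2 = -7/2 + ((12*L)*L)/2 = -7/2 + (12*L²)/2 = -7/2 + 6*L²)
t = 7*I*√15505 (t = √(-759745) = 7*I*√15505 ≈ 871.63*I)
t/G(s, P) = (7*I*√15505)/(-7/2 + 6*1602²) = (7*I*√15505)/(-7/2 + 6*2566404) = (7*I*√15505)/(-7/2 + 15398424) = (7*I*√15505)/(30796841/2) = (7*I*√15505)*(2/30796841) = 14*I*√15505/30796841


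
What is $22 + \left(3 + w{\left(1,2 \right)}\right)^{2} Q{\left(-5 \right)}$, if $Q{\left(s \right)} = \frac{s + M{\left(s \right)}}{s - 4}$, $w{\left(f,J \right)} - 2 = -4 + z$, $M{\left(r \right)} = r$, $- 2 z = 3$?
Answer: $\frac{401}{18} \approx 22.278$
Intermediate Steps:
$z = - \frac{3}{2}$ ($z = \left(- \frac{1}{2}\right) 3 = - \frac{3}{2} \approx -1.5$)
$w{\left(f,J \right)} = - \frac{7}{2}$ ($w{\left(f,J \right)} = 2 - \frac{11}{2} = - \frac{7}{2}$)
$Q{\left(s \right)} = \frac{2 s}{-4 + s}$ ($Q{\left(s \right)} = \frac{s + s}{s - 4} = \frac{2 s}{-4 + s}$)
$22 + \left(3 + w{\left(1,2 \right)}\right)^{2} Q{\left(-5 \right)} = 22 + \left(3 - \frac{7}{2}\right)^{2} \cdot 2 \left(-5\right) \frac{1}{-4 - 5} = 22 + \left(- \frac{1}{2}\right)^{2} \cdot 2 \left(-5\right) \frac{1}{-9} = 22 + \frac{2 \left(-5\right) \left(- \frac{1}{9}\right)}{4} = 22 + \frac{1}{4} \cdot \frac{10}{9} = 22 + \frac{5}{18} = \frac{401}{18}$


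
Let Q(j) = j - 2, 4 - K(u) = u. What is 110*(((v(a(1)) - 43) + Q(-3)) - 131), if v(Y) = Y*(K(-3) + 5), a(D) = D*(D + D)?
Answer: -17050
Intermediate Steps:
K(u) = 4 - u
a(D) = 2*D² (a(D) = D*(2*D) = 2*D²)
Q(j) = -2 + j
v(Y) = 12*Y (v(Y) = Y*((4 - 1*(-3)) + 5) = Y*((4 + 3) + 5) = Y*(7 + 5) = Y*12 = 12*Y)
110*(((v(a(1)) - 43) + Q(-3)) - 131) = 110*(((12*(2*1²) - 43) + (-2 - 3)) - 131) = 110*(((12*(2*1) - 43) - 5) - 131) = 110*(((12*2 - 43) - 5) - 131) = 110*(((24 - 43) - 5) - 131) = 110*((-19 - 5) - 131) = 110*(-24 - 131) = 110*(-155) = -17050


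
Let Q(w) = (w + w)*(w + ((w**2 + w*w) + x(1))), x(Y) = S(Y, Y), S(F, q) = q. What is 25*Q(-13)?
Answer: -211900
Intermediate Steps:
x(Y) = Y
Q(w) = 2*w*(1 + w + 2*w**2) (Q(w) = (w + w)*(w + ((w**2 + w*w) + 1)) = (2*w)*(w + ((w**2 + w**2) + 1)) = (2*w)*(w + (2*w**2 + 1)) = (2*w)*(w + (1 + 2*w**2)) = (2*w)*(1 + w + 2*w**2) = 2*w*(1 + w + 2*w**2))
25*Q(-13) = 25*(2*(-13)*(1 - 13 + 2*(-13)**2)) = 25*(2*(-13)*(1 - 13 + 2*169)) = 25*(2*(-13)*(1 - 13 + 338)) = 25*(2*(-13)*326) = 25*(-8476) = -211900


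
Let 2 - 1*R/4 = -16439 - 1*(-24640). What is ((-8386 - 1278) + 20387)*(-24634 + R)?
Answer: -615821890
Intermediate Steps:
R = -32796 (R = 8 - 4*(-16439 - 1*(-24640)) = 8 - 4*(-16439 + 24640) = 8 - 4*8201 = 8 - 32804 = -32796)
((-8386 - 1278) + 20387)*(-24634 + R) = ((-8386 - 1278) + 20387)*(-24634 - 32796) = (-9664 + 20387)*(-57430) = 10723*(-57430) = -615821890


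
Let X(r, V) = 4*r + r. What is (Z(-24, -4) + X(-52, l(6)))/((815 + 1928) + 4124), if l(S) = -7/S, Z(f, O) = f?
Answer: -284/6867 ≈ -0.041357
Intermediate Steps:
X(r, V) = 5*r
(Z(-24, -4) + X(-52, l(6)))/((815 + 1928) + 4124) = (-24 + 5*(-52))/((815 + 1928) + 4124) = (-24 - 260)/(2743 + 4124) = -284/6867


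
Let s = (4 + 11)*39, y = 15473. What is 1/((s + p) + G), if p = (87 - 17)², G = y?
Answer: 1/20958 ≈ 4.7714e-5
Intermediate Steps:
G = 15473
p = 4900 (p = 70² = 4900)
s = 585 (s = 15*39 = 585)
1/((s + p) + G) = 1/((585 + 4900) + 15473) = 1/(5485 + 15473) = 1/20958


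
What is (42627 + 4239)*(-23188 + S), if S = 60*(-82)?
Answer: -1317309528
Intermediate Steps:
S = -4920
(42627 + 4239)*(-23188 + S) = (42627 + 4239)*(-23188 - 4920) = 46866*(-28108) = -1317309528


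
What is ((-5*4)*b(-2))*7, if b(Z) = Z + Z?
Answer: 560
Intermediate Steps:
b(Z) = 2*Z
((-5*4)*b(-2))*7 = ((-5*4)*(2*(-2)))*7 = -20*(-4)*7 = 80*7 = 560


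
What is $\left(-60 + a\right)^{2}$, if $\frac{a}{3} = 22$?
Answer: $36$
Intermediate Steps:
$a = 66$ ($a = 3 \cdot 22 = 66$)
$\left(-60 + a\right)^{2} = \left(-60 + 66\right)^{2} = 6^{2} = 36$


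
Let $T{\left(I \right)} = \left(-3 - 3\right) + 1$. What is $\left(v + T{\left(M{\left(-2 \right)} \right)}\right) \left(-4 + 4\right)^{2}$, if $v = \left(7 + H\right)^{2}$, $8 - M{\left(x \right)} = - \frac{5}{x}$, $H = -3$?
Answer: $0$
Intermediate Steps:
$M{\left(x \right)} = 8 + \frac{5}{x}$ ($M{\left(x \right)} = 8 - - \frac{5}{x} = 8 + \frac{5}{x}$)
$T{\left(I \right)} = -5$ ($T{\left(I \right)} = -6 + 1 = -5$)
$v = 16$ ($v = \left(7 - 3\right)^{2} = 4^{2} = 16$)
$\left(v + T{\left(M{\left(-2 \right)} \right)}\right) \left(-4 + 4\right)^{2} = \left(16 - 5\right) \left(-4 + 4\right)^{2} = 11 \cdot 0^{2} = 11 \cdot 0 = 0$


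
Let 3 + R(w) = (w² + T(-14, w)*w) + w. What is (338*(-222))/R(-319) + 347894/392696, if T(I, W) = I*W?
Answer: 244902448133/259810618820 ≈ 0.94262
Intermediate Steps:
R(w) = -3 + w - 13*w² (R(w) = -3 + ((w² + (-14*w)*w) + w) = -3 + ((w² - 14*w²) + w) = -3 + (-13*w² + w) = -3 + (w - 13*w²) = -3 + w - 13*w²)
(338*(-222))/R(-319) + 347894/392696 = (338*(-222))/(-3 - 319 - 13*(-319)²) + 347894/392696 = -75036/(-3 - 319 - 13*101761) + 347894*(1/392696) = -75036/(-3 - 319 - 1322893) + 173947/196348 = -75036/(-1323215) + 173947/196348 = -75036*(-1/1323215) + 173947/196348 = 75036/1323215 + 173947/196348 = 244902448133/259810618820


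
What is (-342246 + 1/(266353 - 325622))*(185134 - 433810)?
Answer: 5044287762246300/59269 ≈ 8.5108e+10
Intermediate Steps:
(-342246 + 1/(266353 - 325622))*(185134 - 433810) = (-342246 + 1/(-59269))*(-248676) = (-342246 - 1/59269)*(-248676) = -20284578175/59269*(-248676) = 5044287762246300/59269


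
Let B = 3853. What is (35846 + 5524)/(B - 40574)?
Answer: -41370/36721 ≈ -1.1266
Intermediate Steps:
(35846 + 5524)/(B - 40574) = (35846 + 5524)/(3853 - 40574) = 41370/(-36721) = 41370*(-1/36721) = -41370/36721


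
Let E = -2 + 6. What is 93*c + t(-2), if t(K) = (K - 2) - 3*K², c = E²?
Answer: 1472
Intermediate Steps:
E = 4
c = 16 (c = 4² = 16)
t(K) = -2 + K - 3*K² (t(K) = (-2 + K) - 3*K² = -2 + K - 3*K²)
93*c + t(-2) = 93*16 + (-2 - 2 - 3*(-2)²) = 1488 + (-2 - 2 - 3*4) = 1488 + (-2 - 2 - 12) = 1488 - 16 = 1472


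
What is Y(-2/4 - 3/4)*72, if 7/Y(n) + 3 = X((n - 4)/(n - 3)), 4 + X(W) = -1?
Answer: -63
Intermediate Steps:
X(W) = -5 (X(W) = -4 - 1 = -5)
Y(n) = -7/8 (Y(n) = 7/(-3 - 5) = 7/(-8) = 7*(-⅛) = -7/8)
Y(-2/4 - 3/4)*72 = -7/8*72 = -63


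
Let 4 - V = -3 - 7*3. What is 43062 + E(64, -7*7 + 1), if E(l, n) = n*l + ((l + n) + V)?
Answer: 40034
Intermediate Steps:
V = 28 (V = 4 - (-3 - 7*3) = 4 - (-3 - 21) = 4 - 1*(-24) = 4 + 24 = 28)
E(l, n) = 28 + l + n + l*n (E(l, n) = n*l + ((l + n) + 28) = l*n + (28 + l + n) = 28 + l + n + l*n)
43062 + E(64, -7*7 + 1) = 43062 + (28 + 64 + (-7*7 + 1) + 64*(-7*7 + 1)) = 43062 + (28 + 64 + (-49 + 1) + 64*(-49 + 1)) = 43062 + (28 + 64 - 48 + 64*(-48)) = 43062 + (28 + 64 - 48 - 3072) = 43062 - 3028 = 40034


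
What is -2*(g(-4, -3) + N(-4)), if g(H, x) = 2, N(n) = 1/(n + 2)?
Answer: -3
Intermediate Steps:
N(n) = 1/(2 + n)
-2*(g(-4, -3) + N(-4)) = -2*(2 + 1/(2 - 4)) = -2*(2 + 1/(-2)) = -2*(2 - 1/2) = -2*3/2 = -3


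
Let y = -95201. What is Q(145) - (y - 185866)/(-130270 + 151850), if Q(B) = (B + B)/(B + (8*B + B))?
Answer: 285383/21580 ≈ 13.224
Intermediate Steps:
Q(B) = ⅕ (Q(B) = (2*B)/(B + 9*B) = (2*B)/((10*B)) = (2*B)*(1/(10*B)) = ⅕)
Q(145) - (y - 185866)/(-130270 + 151850) = ⅕ - (-95201 - 185866)/(-130270 + 151850) = ⅕ - (-281067)/21580 = ⅕ - 1*(-281067/21580) = ⅕ + 281067/21580 = 285383/21580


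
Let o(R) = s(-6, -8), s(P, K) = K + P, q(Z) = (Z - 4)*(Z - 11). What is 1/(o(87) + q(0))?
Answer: 1/30 ≈ 0.033333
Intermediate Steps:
q(Z) = (-11 + Z)*(-4 + Z) (q(Z) = (-4 + Z)*(-11 + Z) = (-11 + Z)*(-4 + Z))
o(R) = -14 (o(R) = -8 - 6 = -14)
1/(o(87) + q(0)) = 1/(-14 + (44 + 0² - 15*0)) = 1/(-14 + (44 + 0 + 0)) = 1/(-14 + 44) = 1/30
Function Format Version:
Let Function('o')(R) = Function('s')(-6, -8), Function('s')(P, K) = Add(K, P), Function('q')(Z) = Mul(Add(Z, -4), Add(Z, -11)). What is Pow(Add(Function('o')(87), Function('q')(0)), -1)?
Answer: Rational(1, 30) ≈ 0.033333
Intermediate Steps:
Function('q')(Z) = Mul(Add(-11, Z), Add(-4, Z)) (Function('q')(Z) = Mul(Add(-4, Z), Add(-11, Z)) = Mul(Add(-11, Z), Add(-4, Z)))
Function('o')(R) = -14 (Function('o')(R) = Add(-8, -6) = -14)
Pow(Add(Function('o')(87), Function('q')(0)), -1) = Pow(Add(-14, Add(44, Pow(0, 2), Mul(-15, 0))), -1) = Pow(Add(-14, Add(44, 0, 0)), -1) = Pow(Add(-14, 44), -1) = Pow(30, -1) = Rational(1, 30)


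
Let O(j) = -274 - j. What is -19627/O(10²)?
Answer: 19627/374 ≈ 52.479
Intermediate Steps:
-19627/O(10²) = -19627/(-274 - 1*10²) = -19627/(-274 - 1*100) = -19627/(-274 - 100) = -19627/(-374) = -19627*(-1/374) = 19627/374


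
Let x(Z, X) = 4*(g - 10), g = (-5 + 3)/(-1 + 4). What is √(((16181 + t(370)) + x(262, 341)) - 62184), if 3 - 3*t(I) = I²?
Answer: I*√91678 ≈ 302.78*I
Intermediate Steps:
g = -⅔ (g = -2/3 = -2*⅓ = -⅔ ≈ -0.66667)
t(I) = 1 - I²/3
x(Z, X) = -128/3 (x(Z, X) = 4*(-⅔ - 10) = 4*(-32/3) = -128/3)
√(((16181 + t(370)) + x(262, 341)) - 62184) = √(((16181 + (1 - ⅓*370²)) - 128/3) - 62184) = √(((16181 + (1 - ⅓*136900)) - 128/3) - 62184) = √(((16181 + (1 - 136900/3)) - 128/3) - 62184) = √(((16181 - 136897/3) - 128/3) - 62184) = √((-88354/3 - 128/3) - 62184) = √(-29494 - 62184) = √(-91678) = I*√91678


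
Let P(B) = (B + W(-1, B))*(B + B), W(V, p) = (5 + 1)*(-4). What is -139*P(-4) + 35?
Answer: -31101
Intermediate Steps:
W(V, p) = -24 (W(V, p) = 6*(-4) = -24)
P(B) = 2*B*(-24 + B) (P(B) = (B - 24)*(B + B) = (-24 + B)*(2*B) = 2*B*(-24 + B))
-139*P(-4) + 35 = -278*(-4)*(-24 - 4) + 35 = -278*(-4)*(-28) + 35 = -139*224 + 35 = -31136 + 35 = -31101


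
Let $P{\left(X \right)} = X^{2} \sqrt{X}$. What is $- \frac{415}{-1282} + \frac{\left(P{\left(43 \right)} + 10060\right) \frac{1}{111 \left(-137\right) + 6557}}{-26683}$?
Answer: $\frac{9579819617}{29589579190} + \frac{1849 \sqrt{43}}{230807950} \approx 0.32381$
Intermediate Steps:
$P{\left(X \right)} = X^{\frac{5}{2}}$
$- \frac{415}{-1282} + \frac{\left(P{\left(43 \right)} + 10060\right) \frac{1}{111 \left(-137\right) + 6557}}{-26683} = - \frac{415}{-1282} + \frac{\left(43^{\frac{5}{2}} + 10060\right) \frac{1}{111 \left(-137\right) + 6557}}{-26683} = \left(-415\right) \left(- \frac{1}{1282}\right) + \frac{1849 \sqrt{43} + 10060}{-15207 + 6557} \left(- \frac{1}{26683}\right) = \frac{415}{1282} + \frac{10060 + 1849 \sqrt{43}}{-8650} \left(- \frac{1}{26683}\right) = \frac{415}{1282} + \left(10060 + 1849 \sqrt{43}\right) \left(- \frac{1}{8650}\right) \left(- \frac{1}{26683}\right) = \frac{415}{1282} + \left(- \frac{1006}{865} - \frac{1849 \sqrt{43}}{8650}\right) \left(- \frac{1}{26683}\right) = \frac{415}{1282} + \left(\frac{1006}{23080795} + \frac{1849 \sqrt{43}}{230807950}\right) = \frac{9579819617}{29589579190} + \frac{1849 \sqrt{43}}{230807950}$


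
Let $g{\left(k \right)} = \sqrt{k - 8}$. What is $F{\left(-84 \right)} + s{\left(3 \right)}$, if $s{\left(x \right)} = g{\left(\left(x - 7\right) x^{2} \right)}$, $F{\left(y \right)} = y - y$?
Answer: $2 i \sqrt{11} \approx 6.6332 i$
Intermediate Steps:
$F{\left(y \right)} = 0$
$g{\left(k \right)} = \sqrt{-8 + k}$
$s{\left(x \right)} = \sqrt{-8 + x^{2} \left(-7 + x\right)}$ ($s{\left(x \right)} = \sqrt{-8 + \left(x - 7\right) x^{2}} = \sqrt{-8 + \left(-7 + x\right) x^{2}} = \sqrt{-8 + x^{2} \left(-7 + x\right)}$)
$F{\left(-84 \right)} + s{\left(3 \right)} = 0 + \sqrt{-8 + 3^{2} \left(-7 + 3\right)} = 0 + \sqrt{-8 + 9 \left(-4\right)} = 0 + \sqrt{-8 - 36} = 0 + \sqrt{-44} = 0 + 2 i \sqrt{11} = 2 i \sqrt{11}$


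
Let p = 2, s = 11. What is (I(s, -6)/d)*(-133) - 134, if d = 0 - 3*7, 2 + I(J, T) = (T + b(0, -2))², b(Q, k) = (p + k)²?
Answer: 244/3 ≈ 81.333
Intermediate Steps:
b(Q, k) = (2 + k)²
I(J, T) = -2 + T² (I(J, T) = -2 + (T + (2 - 2)²)² = -2 + (T + 0²)² = -2 + (T + 0)² = -2 + T²)
d = -21 (d = 0 - 21 = -21)
(I(s, -6)/d)*(-133) - 134 = ((-2 + (-6)²)/(-21))*(-133) - 134 = ((-2 + 36)*(-1/21))*(-133) - 134 = (34*(-1/21))*(-133) - 134 = -34/21*(-133) - 134 = 646/3 - 134 = 244/3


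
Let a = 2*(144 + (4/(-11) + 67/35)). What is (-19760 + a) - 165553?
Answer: -71233431/385 ≈ -1.8502e+5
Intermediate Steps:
a = 112074/385 (a = 2*(144 + (4*(-1/11) + 67*(1/35))) = 2*(144 + (-4/11 + 67/35)) = 2*(144 + 597/385) = 2*(56037/385) = 112074/385 ≈ 291.10)
(-19760 + a) - 165553 = (-19760 + 112074/385) - 165553 = -7495526/385 - 165553 = -71233431/385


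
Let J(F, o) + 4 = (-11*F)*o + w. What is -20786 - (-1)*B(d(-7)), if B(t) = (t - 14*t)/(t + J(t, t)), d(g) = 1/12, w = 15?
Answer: -32945966/1585 ≈ -20786.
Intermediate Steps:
J(F, o) = 11 - 11*F*o (J(F, o) = -4 + ((-11*F)*o + 15) = -4 + (-11*F*o + 15) = -4 + (15 - 11*F*o) = 11 - 11*F*o)
d(g) = 1/12
B(t) = -13*t/(11 + t - 11*t**2) (B(t) = (t - 14*t)/(t + (11 - 11*t*t)) = (-13*t)/(t + (11 - 11*t**2)) = (-13*t)/(11 + t - 11*t**2) = -13*t/(11 + t - 11*t**2))
-20786 - (-1)*B(d(-7)) = -20786 - (-1)*13*(1/12)/(-11 - 1*1/12 + 11*(1/12)**2) = -20786 - (-1)*13*(1/12)/(-11 - 1/12 + 11*(1/144)) = -20786 - (-1)*13*(1/12)/(-11 - 1/12 + 11/144) = -20786 - (-1)*13*(1/12)/(-1585/144) = -20786 - (-1)*13*(1/12)*(-144/1585) = -20786 - (-1)*(-156)/1585 = -20786 - 1*156/1585 = -20786 - 156/1585 = -32945966/1585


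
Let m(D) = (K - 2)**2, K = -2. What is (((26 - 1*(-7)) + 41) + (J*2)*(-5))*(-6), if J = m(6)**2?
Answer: 14916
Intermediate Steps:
m(D) = 16 (m(D) = (-2 - 2)**2 = (-4)**2 = 16)
J = 256 (J = 16**2 = 256)
(((26 - 1*(-7)) + 41) + (J*2)*(-5))*(-6) = (((26 - 1*(-7)) + 41) + (256*2)*(-5))*(-6) = (((26 + 7) + 41) + 512*(-5))*(-6) = ((33 + 41) - 2560)*(-6) = (74 - 2560)*(-6) = -2486*(-6) = 14916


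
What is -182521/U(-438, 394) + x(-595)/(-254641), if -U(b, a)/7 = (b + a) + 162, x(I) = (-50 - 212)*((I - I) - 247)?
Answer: 46423876197/210333466 ≈ 220.72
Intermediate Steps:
x(I) = 64714 (x(I) = -262*(0 - 247) = -262*(-247) = 64714)
U(b, a) = -1134 - 7*a - 7*b (U(b, a) = -7*((b + a) + 162) = -7*((a + b) + 162) = -7*(162 + a + b) = -1134 - 7*a - 7*b)
-182521/U(-438, 394) + x(-595)/(-254641) = -182521/(-1134 - 7*394 - 7*(-438)) + 64714/(-254641) = -182521/(-1134 - 2758 + 3066) + 64714*(-1/254641) = -182521/(-826) - 64714/254641 = -182521*(-1/826) - 64714/254641 = 182521/826 - 64714/254641 = 46423876197/210333466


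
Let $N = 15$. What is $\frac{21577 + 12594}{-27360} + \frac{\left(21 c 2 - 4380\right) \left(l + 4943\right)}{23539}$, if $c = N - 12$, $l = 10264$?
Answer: $- \frac{1770738565249}{644027040} \approx -2749.5$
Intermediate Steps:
$c = 3$ ($c = 15 - 12 = 3$)
$\frac{21577 + 12594}{-27360} + \frac{\left(21 c 2 - 4380\right) \left(l + 4943\right)}{23539} = \frac{21577 + 12594}{-27360} + \frac{\left(21 \cdot 3 \cdot 2 - 4380\right) \left(10264 + 4943\right)}{23539} = 34171 \left(- \frac{1}{27360}\right) + \left(63 \cdot 2 - 4380\right) 15207 \cdot \frac{1}{23539} = - \frac{34171}{27360} + \left(126 - 4380\right) 15207 \cdot \frac{1}{23539} = - \frac{34171}{27360} + \left(-4254\right) 15207 \cdot \frac{1}{23539} = - \frac{34171}{27360} - \frac{64690578}{23539} = - \frac{1770738565249}{644027040}$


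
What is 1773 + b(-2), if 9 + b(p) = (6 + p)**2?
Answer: 1780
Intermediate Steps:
b(p) = -9 + (6 + p)**2
1773 + b(-2) = 1773 + (-9 + (6 - 2)**2) = 1773 + (-9 + 4**2) = 1773 + (-9 + 16) = 1773 + 7 = 1780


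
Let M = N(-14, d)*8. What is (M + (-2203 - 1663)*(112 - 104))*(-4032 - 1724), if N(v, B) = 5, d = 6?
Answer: 177791328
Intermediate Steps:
M = 40 (M = 5*8 = 40)
(M + (-2203 - 1663)*(112 - 104))*(-4032 - 1724) = (40 + (-2203 - 1663)*(112 - 104))*(-4032 - 1724) = (40 - 3866*8)*(-5756) = (40 - 30928)*(-5756) = -30888*(-5756) = 177791328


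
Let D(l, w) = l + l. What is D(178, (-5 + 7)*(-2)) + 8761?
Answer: 9117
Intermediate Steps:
D(l, w) = 2*l
D(178, (-5 + 7)*(-2)) + 8761 = 2*178 + 8761 = 356 + 8761 = 9117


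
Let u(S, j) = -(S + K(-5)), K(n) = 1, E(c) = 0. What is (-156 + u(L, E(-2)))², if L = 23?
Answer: 32400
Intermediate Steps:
u(S, j) = -1 - S (u(S, j) = -(S + 1) = -(1 + S) = -1 - S)
(-156 + u(L, E(-2)))² = (-156 + (-1 - 1*23))² = (-156 + (-1 - 23))² = (-156 - 24)² = (-180)² = 32400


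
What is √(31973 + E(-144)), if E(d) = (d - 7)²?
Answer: 3*√6086 ≈ 234.04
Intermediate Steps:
E(d) = (-7 + d)²
√(31973 + E(-144)) = √(31973 + (-7 - 144)²) = √(31973 + (-151)²) = √(31973 + 22801) = √54774 = 3*√6086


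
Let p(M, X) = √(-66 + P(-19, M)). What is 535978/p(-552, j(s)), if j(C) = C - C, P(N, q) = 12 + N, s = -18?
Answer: -535978*I*√73/73 ≈ -62732.0*I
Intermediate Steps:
j(C) = 0
p(M, X) = I*√73 (p(M, X) = √(-66 + (12 - 19)) = √(-66 - 7) = √(-73) = I*√73)
535978/p(-552, j(s)) = 535978/((I*√73)) = 535978*(-I*√73/73) = -535978*I*√73/73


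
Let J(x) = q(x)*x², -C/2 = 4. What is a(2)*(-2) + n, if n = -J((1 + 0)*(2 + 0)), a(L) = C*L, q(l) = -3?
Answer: 44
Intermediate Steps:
C = -8 (C = -2*4 = -8)
a(L) = -8*L
J(x) = -3*x²
n = 12 (n = -(-3)*((1 + 0)*(2 + 0))² = -(-3)*(1*2)² = -(-3)*2² = -(-3)*4 = -1*(-12) = 12)
a(2)*(-2) + n = -8*2*(-2) + 12 = -16*(-2) + 12 = 32 + 12 = 44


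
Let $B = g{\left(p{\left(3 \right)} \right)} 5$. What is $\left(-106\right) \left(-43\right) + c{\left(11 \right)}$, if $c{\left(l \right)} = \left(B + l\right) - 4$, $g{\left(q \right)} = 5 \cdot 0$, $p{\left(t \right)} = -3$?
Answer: $4565$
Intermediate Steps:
$g{\left(q \right)} = 0$
$B = 0$ ($B = 0 \cdot 5 = 0$)
$c{\left(l \right)} = -4 + l$ ($c{\left(l \right)} = \left(0 + l\right) - 4 = l - 4 = -4 + l$)
$\left(-106\right) \left(-43\right) + c{\left(11 \right)} = \left(-106\right) \left(-43\right) + \left(-4 + 11\right) = 4558 + 7 = 4565$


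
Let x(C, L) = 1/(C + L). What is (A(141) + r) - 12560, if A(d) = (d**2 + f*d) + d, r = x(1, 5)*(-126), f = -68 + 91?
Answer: 10684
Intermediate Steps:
f = 23
r = -21 (r = -126/(1 + 5) = -126/6 = (1/6)*(-126) = -21)
A(d) = d**2 + 24*d (A(d) = (d**2 + 23*d) + d = d**2 + 24*d)
(A(141) + r) - 12560 = (141*(24 + 141) - 21) - 12560 = (141*165 - 21) - 12560 = (23265 - 21) - 12560 = 23244 - 12560 = 10684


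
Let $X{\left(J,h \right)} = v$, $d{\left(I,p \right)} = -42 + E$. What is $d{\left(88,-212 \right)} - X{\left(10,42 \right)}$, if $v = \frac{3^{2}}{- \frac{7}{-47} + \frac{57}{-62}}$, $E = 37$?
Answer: $\frac{15001}{2245} \approx 6.682$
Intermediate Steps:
$v = - \frac{26226}{2245}$ ($v = \frac{9}{\left(-7\right) \left(- \frac{1}{47}\right) + 57 \left(- \frac{1}{62}\right)} = \frac{9}{\frac{7}{47} - \frac{57}{62}} = \frac{9}{- \frac{2245}{2914}} = 9 \left(- \frac{2914}{2245}\right) = - \frac{26226}{2245} \approx -11.682$)
$d{\left(I,p \right)} = -5$ ($d{\left(I,p \right)} = -42 + 37 = -5$)
$X{\left(J,h \right)} = - \frac{26226}{2245}$
$d{\left(88,-212 \right)} - X{\left(10,42 \right)} = -5 - - \frac{26226}{2245} = -5 + \frac{26226}{2245} = \frac{15001}{2245}$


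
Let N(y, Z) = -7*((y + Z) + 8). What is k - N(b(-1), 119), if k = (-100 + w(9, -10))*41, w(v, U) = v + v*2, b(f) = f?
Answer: -2111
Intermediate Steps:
w(v, U) = 3*v (w(v, U) = v + 2*v = 3*v)
N(y, Z) = -56 - 7*Z - 7*y (N(y, Z) = -7*((Z + y) + 8) = -7*(8 + Z + y) = -56 - 7*Z - 7*y)
k = -2993 (k = (-100 + 3*9)*41 = (-100 + 27)*41 = -73*41 = -2993)
k - N(b(-1), 119) = -2993 - (-56 - 7*119 - 7*(-1)) = -2993 - (-56 - 833 + 7) = -2993 - 1*(-882) = -2993 + 882 = -2111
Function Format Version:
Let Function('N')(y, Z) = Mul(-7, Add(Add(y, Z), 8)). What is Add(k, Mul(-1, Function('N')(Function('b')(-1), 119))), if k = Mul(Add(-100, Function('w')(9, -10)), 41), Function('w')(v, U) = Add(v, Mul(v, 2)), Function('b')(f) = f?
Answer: -2111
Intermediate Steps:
Function('w')(v, U) = Mul(3, v) (Function('w')(v, U) = Add(v, Mul(2, v)) = Mul(3, v))
Function('N')(y, Z) = Add(-56, Mul(-7, Z), Mul(-7, y)) (Function('N')(y, Z) = Mul(-7, Add(Add(Z, y), 8)) = Mul(-7, Add(8, Z, y)) = Add(-56, Mul(-7, Z), Mul(-7, y)))
k = -2993 (k = Mul(Add(-100, Mul(3, 9)), 41) = Mul(Add(-100, 27), 41) = Mul(-73, 41) = -2993)
Add(k, Mul(-1, Function('N')(Function('b')(-1), 119))) = Add(-2993, Mul(-1, Add(-56, Mul(-7, 119), Mul(-7, -1)))) = Add(-2993, Mul(-1, Add(-56, -833, 7))) = Add(-2993, Mul(-1, -882)) = Add(-2993, 882) = -2111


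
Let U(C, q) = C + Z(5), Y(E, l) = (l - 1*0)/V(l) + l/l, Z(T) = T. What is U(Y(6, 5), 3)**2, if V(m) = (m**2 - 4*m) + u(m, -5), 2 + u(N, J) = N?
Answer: 2809/64 ≈ 43.891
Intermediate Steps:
u(N, J) = -2 + N
V(m) = -2 + m**2 - 3*m (V(m) = (m**2 - 4*m) + (-2 + m) = -2 + m**2 - 3*m)
Y(E, l) = 1 + l/(-2 + l**2 - 3*l) (Y(E, l) = (l - 1*0)/(-2 + l**2 - 3*l) + l/l = (l + 0)/(-2 + l**2 - 3*l) + 1 = l/(-2 + l**2 - 3*l) + 1 = 1 + l/(-2 + l**2 - 3*l))
U(C, q) = 5 + C (U(C, q) = C + 5 = 5 + C)
U(Y(6, 5), 3)**2 = (5 + (-2 + 5**2 - 2*5)/(-2 + 5**2 - 3*5))**2 = (5 + (-2 + 25 - 10)/(-2 + 25 - 15))**2 = (5 + 13/8)**2 = (53/8)**2 = 2809/64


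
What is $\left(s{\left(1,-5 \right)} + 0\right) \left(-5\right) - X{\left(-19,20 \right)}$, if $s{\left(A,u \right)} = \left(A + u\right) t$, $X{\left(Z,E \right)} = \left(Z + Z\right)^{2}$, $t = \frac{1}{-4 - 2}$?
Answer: $- \frac{4342}{3} \approx -1447.3$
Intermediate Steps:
$t = - \frac{1}{6}$ ($t = \frac{1}{-6} = - \frac{1}{6} \approx -0.16667$)
$X{\left(Z,E \right)} = 4 Z^{2}$ ($X{\left(Z,E \right)} = \left(2 Z\right)^{2} = 4 Z^{2}$)
$s{\left(A,u \right)} = - \frac{A}{6} - \frac{u}{6}$ ($s{\left(A,u \right)} = \left(A + u\right) \left(- \frac{1}{6}\right) = - \frac{A}{6} - \frac{u}{6}$)
$\left(s{\left(1,-5 \right)} + 0\right) \left(-5\right) - X{\left(-19,20 \right)} = \left(\left(\left(- \frac{1}{6}\right) 1 - - \frac{5}{6}\right) + 0\right) \left(-5\right) - 4 \left(-19\right)^{2} = \left(\left(- \frac{1}{6} + \frac{5}{6}\right) + 0\right) \left(-5\right) - 4 \cdot 361 = \left(\frac{2}{3} + 0\right) \left(-5\right) - 1444 = \frac{2}{3} \left(-5\right) - 1444 = - \frac{10}{3} - 1444 = - \frac{4342}{3}$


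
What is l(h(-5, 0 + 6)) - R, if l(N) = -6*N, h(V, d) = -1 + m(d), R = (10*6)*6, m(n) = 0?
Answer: -354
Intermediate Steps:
R = 360 (R = 60*6 = 360)
h(V, d) = -1 (h(V, d) = -1 + 0 = -1)
l(h(-5, 0 + 6)) - R = -6*(-1) - 1*360 = 6 - 360 = -354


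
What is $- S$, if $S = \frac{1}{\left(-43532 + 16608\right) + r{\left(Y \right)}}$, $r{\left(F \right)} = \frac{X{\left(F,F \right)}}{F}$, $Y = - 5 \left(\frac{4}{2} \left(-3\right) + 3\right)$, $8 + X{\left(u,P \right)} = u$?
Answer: $\frac{15}{403853} \approx 3.7142 \cdot 10^{-5}$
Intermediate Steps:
$X{\left(u,P \right)} = -8 + u$
$Y = 15$ ($Y = - 5 \left(4 \cdot \frac{1}{2} \left(-3\right) + 3\right) = - 5 \left(2 \left(-3\right) + 3\right) = - 5 \left(-6 + 3\right) = \left(-5\right) \left(-3\right) = 15$)
$r{\left(F \right)} = \frac{-8 + F}{F}$
$S = - \frac{15}{403853}$ ($S = \frac{1}{\left(-43532 + 16608\right) + \frac{-8 + 15}{15}} = \frac{1}{-26924 + \frac{1}{15} \cdot 7} = \frac{1}{-26924 + \frac{7}{15}} = \frac{1}{- \frac{403853}{15}} = - \frac{15}{403853} \approx -3.7142 \cdot 10^{-5}$)
$- S = \left(-1\right) \left(- \frac{15}{403853}\right) = \frac{15}{403853}$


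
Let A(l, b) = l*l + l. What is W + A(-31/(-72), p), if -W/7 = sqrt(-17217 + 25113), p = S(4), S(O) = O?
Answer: 3193/5184 - 14*sqrt(1974) ≈ -621.40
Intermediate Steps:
p = 4
A(l, b) = l + l**2 (A(l, b) = l**2 + l = l + l**2)
W = -14*sqrt(1974) (W = -7*sqrt(-17217 + 25113) = -14*sqrt(1974) ≈ -622.02)
W + A(-31/(-72), p) = -14*sqrt(1974) + (-31/(-72))*(1 - 31/(-72)) = -14*sqrt(1974) + (-31*(-1/72))*(1 - 31*(-1/72)) = -14*sqrt(1974) + 31*(1 + 31/72)/72 = -14*sqrt(1974) + (31/72)*(103/72) = -14*sqrt(1974) + 3193/5184 = 3193/5184 - 14*sqrt(1974)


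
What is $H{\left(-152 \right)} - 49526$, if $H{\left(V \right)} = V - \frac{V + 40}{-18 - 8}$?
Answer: $- \frac{645870}{13} \approx -49682.0$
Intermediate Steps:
$H{\left(V \right)} = \frac{20}{13} + \frac{27 V}{26}$ ($H{\left(V \right)} = V - \frac{40 + V}{-26} = V - \left(40 + V\right) \left(- \frac{1}{26}\right) = V - \left(- \frac{20}{13} - \frac{V}{26}\right) = V + \left(\frac{20}{13} + \frac{V}{26}\right) = \frac{20}{13} + \frac{27 V}{26}$)
$H{\left(-152 \right)} - 49526 = \left(\frac{20}{13} + \frac{27}{26} \left(-152\right)\right) - 49526 = \left(\frac{20}{13} - \frac{2052}{13}\right) - 49526 = - \frac{2032}{13} - 49526 = - \frac{645870}{13}$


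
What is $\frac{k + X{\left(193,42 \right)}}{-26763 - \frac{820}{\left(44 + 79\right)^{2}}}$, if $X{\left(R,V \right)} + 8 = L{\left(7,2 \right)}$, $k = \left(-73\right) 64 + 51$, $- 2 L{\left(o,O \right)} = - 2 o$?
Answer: $\frac{1705518}{9875567} \approx 0.1727$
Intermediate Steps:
$L{\left(o,O \right)} = o$ ($L{\left(o,O \right)} = - \frac{\left(-2\right) o}{2} = o$)
$k = -4621$ ($k = -4672 + 51 = -4621$)
$X{\left(R,V \right)} = -1$ ($X{\left(R,V \right)} = -8 + 7 = -1$)
$\frac{k + X{\left(193,42 \right)}}{-26763 - \frac{820}{\left(44 + 79\right)^{2}}} = \frac{-4621 - 1}{-26763 - \frac{820}{\left(44 + 79\right)^{2}}} = - \frac{4622}{-26763 - \frac{820}{123^{2}}} = - \frac{4622}{-26763 - \frac{820}{15129}} = - \frac{4622}{-26763 - \frac{20}{369}} = - \frac{4622}{- \frac{9875567}{369}} = \left(-4622\right) \left(- \frac{369}{9875567}\right) = \frac{1705518}{9875567}$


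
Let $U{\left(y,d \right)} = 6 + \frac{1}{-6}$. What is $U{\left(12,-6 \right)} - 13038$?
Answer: $- \frac{78193}{6} \approx -13032.0$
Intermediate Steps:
$U{\left(y,d \right)} = \frac{35}{6}$ ($U{\left(y,d \right)} = 6 - \frac{1}{6} = \frac{35}{6}$)
$U{\left(12,-6 \right)} - 13038 = \frac{35}{6} - 13038 = - \frac{78193}{6}$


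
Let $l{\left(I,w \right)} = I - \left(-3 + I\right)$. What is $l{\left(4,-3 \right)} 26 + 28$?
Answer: $106$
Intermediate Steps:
$l{\left(I,w \right)} = 3$
$l{\left(4,-3 \right)} 26 + 28 = 3 \cdot 26 + 28 = 78 + 28 = 106$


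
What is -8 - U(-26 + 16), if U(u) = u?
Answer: 2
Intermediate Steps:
-8 - U(-26 + 16) = -8 - (-26 + 16) = -8 - 1*(-10) = -8 + 10 = 2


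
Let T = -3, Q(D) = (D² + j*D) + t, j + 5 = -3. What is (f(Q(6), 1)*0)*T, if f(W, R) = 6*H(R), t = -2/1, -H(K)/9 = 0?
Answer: 0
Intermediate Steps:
H(K) = 0 (H(K) = -9*0 = 0)
t = -2 (t = -2*1 = -2)
j = -8 (j = -5 - 3 = -8)
Q(D) = -2 + D² - 8*D (Q(D) = (D² - 8*D) - 2 = -2 + D² - 8*D)
f(W, R) = 0 (f(W, R) = 6*0 = 0)
(f(Q(6), 1)*0)*T = (0*0)*(-3) = 0*(-3) = 0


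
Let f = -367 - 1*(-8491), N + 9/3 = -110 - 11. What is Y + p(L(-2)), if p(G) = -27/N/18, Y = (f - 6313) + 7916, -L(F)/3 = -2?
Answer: 2412299/248 ≈ 9727.0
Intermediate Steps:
L(F) = 6 (L(F) = -3*(-2) = 6)
N = -124 (N = -3 + (-110 - 11) = -3 - 121 = -124)
f = 8124 (f = -367 + 8491 = 8124)
Y = 9727 (Y = (8124 - 6313) + 7916 = 1811 + 7916 = 9727)
p(G) = 3/248 (p(G) = -27/(-124)/18 = -27*(-1/124)*(1/18) = (27/124)*(1/18) = 3/248)
Y + p(L(-2)) = 9727 + 3/248 = 2412299/248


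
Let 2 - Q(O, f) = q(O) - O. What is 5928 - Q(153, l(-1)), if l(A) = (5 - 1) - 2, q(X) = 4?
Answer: 5777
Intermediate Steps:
l(A) = 2 (l(A) = 4 - 2 = 2)
Q(O, f) = -2 + O (Q(O, f) = 2 - (4 - O) = 2 + (-4 + O) = -2 + O)
5928 - Q(153, l(-1)) = 5928 - (-2 + 153) = 5928 - 1*151 = 5928 - 151 = 5777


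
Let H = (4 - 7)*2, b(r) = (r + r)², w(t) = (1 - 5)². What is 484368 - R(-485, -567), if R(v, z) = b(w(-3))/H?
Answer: 1453616/3 ≈ 4.8454e+5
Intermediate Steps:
w(t) = 16 (w(t) = (-4)² = 16)
b(r) = 4*r² (b(r) = (2*r)² = 4*r²)
H = -6 (H = -3*2 = -6)
R(v, z) = -512/3 (R(v, z) = (4*16²)/(-6) = (4*256)*(-⅙) = 1024*(-⅙) = -512/3)
484368 - R(-485, -567) = 484368 - 1*(-512/3) = 484368 + 512/3 = 1453616/3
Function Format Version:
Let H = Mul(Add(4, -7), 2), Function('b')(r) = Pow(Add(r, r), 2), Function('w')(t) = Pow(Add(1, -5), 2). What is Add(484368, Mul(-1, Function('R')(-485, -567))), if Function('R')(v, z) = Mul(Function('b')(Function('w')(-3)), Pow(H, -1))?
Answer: Rational(1453616, 3) ≈ 4.8454e+5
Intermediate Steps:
Function('w')(t) = 16 (Function('w')(t) = Pow(-4, 2) = 16)
Function('b')(r) = Mul(4, Pow(r, 2)) (Function('b')(r) = Pow(Mul(2, r), 2) = Mul(4, Pow(r, 2)))
H = -6 (H = Mul(-3, 2) = -6)
Function('R')(v, z) = Rational(-512, 3) (Function('R')(v, z) = Mul(Mul(4, Pow(16, 2)), Pow(-6, -1)) = Mul(Mul(4, 256), Rational(-1, 6)) = Mul(1024, Rational(-1, 6)) = Rational(-512, 3))
Add(484368, Mul(-1, Function('R')(-485, -567))) = Add(484368, Mul(-1, Rational(-512, 3))) = Add(484368, Rational(512, 3)) = Rational(1453616, 3)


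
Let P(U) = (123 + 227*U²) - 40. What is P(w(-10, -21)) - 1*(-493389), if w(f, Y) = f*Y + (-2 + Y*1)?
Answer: 8431435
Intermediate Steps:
w(f, Y) = -2 + Y + Y*f (w(f, Y) = Y*f + (-2 + Y) = -2 + Y + Y*f)
P(U) = 83 + 227*U²
P(w(-10, -21)) - 1*(-493389) = (83 + 227*(-2 - 21 - 21*(-10))²) - 1*(-493389) = (83 + 227*(-2 - 21 + 210)²) + 493389 = (83 + 227*187²) + 493389 = (83 + 227*34969) + 493389 = (83 + 7937963) + 493389 = 7938046 + 493389 = 8431435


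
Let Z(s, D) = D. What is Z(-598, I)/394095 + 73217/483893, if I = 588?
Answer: 9712994233/63566603945 ≈ 0.15280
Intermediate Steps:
Z(-598, I)/394095 + 73217/483893 = 588/394095 + 73217/483893 = 588*(1/394095) + 73217*(1/483893) = 196/131365 + 73217/483893 = 9712994233/63566603945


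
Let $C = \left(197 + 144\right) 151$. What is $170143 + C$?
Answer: $221634$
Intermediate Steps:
$C = 51491$ ($C = 341 \cdot 151 = 51491$)
$170143 + C = 170143 + 51491 = 221634$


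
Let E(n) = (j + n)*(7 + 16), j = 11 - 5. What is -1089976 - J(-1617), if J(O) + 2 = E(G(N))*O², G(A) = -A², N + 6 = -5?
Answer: 6914762431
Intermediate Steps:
N = -11 (N = -6 - 5 = -11)
j = 6
E(n) = 138 + 23*n (E(n) = (6 + n)*(7 + 16) = (6 + n)*23 = 138 + 23*n)
J(O) = -2 - 2645*O² (J(O) = -2 + (138 + 23*(-1*(-11)²))*O² = -2 + (138 + 23*(-1*121))*O² = -2 + (138 + 23*(-121))*O² = -2 + (138 - 2783)*O² = -2 - 2645*O²)
-1089976 - J(-1617) = -1089976 - (-2 - 2645*(-1617)²) = -1089976 - (-2 - 2645*2614689) = -1089976 - (-2 - 6915852405) = -1089976 - 1*(-6915852407) = -1089976 + 6915852407 = 6914762431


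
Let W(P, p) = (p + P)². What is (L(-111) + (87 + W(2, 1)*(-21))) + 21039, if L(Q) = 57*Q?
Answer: 14610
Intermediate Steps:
W(P, p) = (P + p)²
(L(-111) + (87 + W(2, 1)*(-21))) + 21039 = (57*(-111) + (87 + (2 + 1)²*(-21))) + 21039 = (-6327 + (87 + 3²*(-21))) + 21039 = (-6327 + (87 + 9*(-21))) + 21039 = (-6327 + (87 - 189)) + 21039 = (-6327 - 102) + 21039 = -6429 + 21039 = 14610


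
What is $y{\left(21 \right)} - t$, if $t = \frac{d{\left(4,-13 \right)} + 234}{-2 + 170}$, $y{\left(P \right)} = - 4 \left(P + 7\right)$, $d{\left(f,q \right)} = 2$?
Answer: $- \frac{4763}{42} \approx -113.4$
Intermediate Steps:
$y{\left(P \right)} = -28 - 4 P$ ($y{\left(P \right)} = - 4 \left(7 + P\right) = -28 - 4 P$)
$t = \frac{59}{42}$ ($t = \frac{2 + 234}{-2 + 170} = \frac{236}{168} = 236 \cdot \frac{1}{168} = \frac{59}{42} \approx 1.4048$)
$y{\left(21 \right)} - t = \left(-28 - 84\right) - \frac{59}{42} = -112 - \frac{59}{42} = - \frac{4763}{42}$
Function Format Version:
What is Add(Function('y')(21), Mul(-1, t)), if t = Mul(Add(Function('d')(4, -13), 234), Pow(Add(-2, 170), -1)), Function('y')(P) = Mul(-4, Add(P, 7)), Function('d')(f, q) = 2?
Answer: Rational(-4763, 42) ≈ -113.40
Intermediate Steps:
Function('y')(P) = Add(-28, Mul(-4, P)) (Function('y')(P) = Mul(-4, Add(7, P)) = Add(-28, Mul(-4, P)))
t = Rational(59, 42) (t = Mul(Add(2, 234), Pow(Add(-2, 170), -1)) = Mul(236, Pow(168, -1)) = Mul(236, Rational(1, 168)) = Rational(59, 42) ≈ 1.4048)
Add(Function('y')(21), Mul(-1, t)) = Add(Add(-28, Mul(-4, 21)), Mul(-1, Rational(59, 42))) = Add(Add(-28, -84), Rational(-59, 42)) = Add(-112, Rational(-59, 42)) = Rational(-4763, 42)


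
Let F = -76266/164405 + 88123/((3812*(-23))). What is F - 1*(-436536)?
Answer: 6292371461330449/14414372780 ≈ 4.3653e+5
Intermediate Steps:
F = -21174559631/14414372780 (F = -76266*1/164405 + 88123/(-87676) = -76266/164405 + 88123*(-1/87676) = -76266/164405 - 88123/87676 = -21174559631/14414372780 ≈ -1.4690)
F - 1*(-436536) = -21174559631/14414372780 - 1*(-436536) = -21174559631/14414372780 + 436536 = 6292371461330449/14414372780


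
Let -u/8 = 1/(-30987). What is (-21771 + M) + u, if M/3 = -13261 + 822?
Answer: -1830959848/30987 ≈ -59088.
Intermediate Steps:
u = 8/30987 (u = -8/(-30987) = -8*(-1/30987) = 8/30987 ≈ 0.00025817)
M = -37317 (M = 3*(-13261 + 822) = 3*(-12439) = -37317)
(-21771 + M) + u = (-21771 - 37317) + 8/30987 = -59088 + 8/30987 = -1830959848/30987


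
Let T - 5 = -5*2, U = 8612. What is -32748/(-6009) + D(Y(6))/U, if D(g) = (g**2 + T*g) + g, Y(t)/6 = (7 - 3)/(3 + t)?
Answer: 211503308/38812131 ≈ 5.4494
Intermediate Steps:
T = -5 (T = 5 - 5*2 = 5 - 10 = -5)
Y(t) = 24/(3 + t) (Y(t) = 6*((7 - 3)/(3 + t)) = 6*(4/(3 + t)) = 24/(3 + t))
D(g) = g**2 - 4*g (D(g) = (g**2 - 5*g) + g = g**2 - 4*g)
-32748/(-6009) + D(Y(6))/U = -32748/(-6009) + ((24/(3 + 6))*(-4 + 24/(3 + 6)))/8612 = -32748*(-1/6009) + ((24/9)*(-4 + 24/9))*(1/8612) = 10916/2003 + ((24*(1/9))*(-4 + 24*(1/9)))*(1/8612) = 10916/2003 + (8*(-4 + 8/3)/3)*(1/8612) = 10916/2003 + ((8/3)*(-4/3))*(1/8612) = 10916/2003 - 32/9*1/8612 = 10916/2003 - 8/19377 = 211503308/38812131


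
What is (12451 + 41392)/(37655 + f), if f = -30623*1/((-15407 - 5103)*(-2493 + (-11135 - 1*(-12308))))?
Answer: 1457702307600/1019441315377 ≈ 1.4299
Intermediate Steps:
f = -30623/27073200 (f = -30623*(-1/(20510*(-2493 + (-11135 + 12308)))) = -30623*(-1/(20510*(-2493 + 1173))) = -30623/((-1320*(-20510))) = -30623/27073200 ≈ -0.0011311)
(12451 + 41392)/(37655 + f) = (12451 + 41392)/(37655 - 30623/27073200) = 53843/(1019441315377/27073200) = 53843*(27073200/1019441315377) = 1457702307600/1019441315377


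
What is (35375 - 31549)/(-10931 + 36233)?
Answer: 1913/12651 ≈ 0.15121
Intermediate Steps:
(35375 - 31549)/(-10931 + 36233) = 3826/25302 = 3826*(1/25302) = 1913/12651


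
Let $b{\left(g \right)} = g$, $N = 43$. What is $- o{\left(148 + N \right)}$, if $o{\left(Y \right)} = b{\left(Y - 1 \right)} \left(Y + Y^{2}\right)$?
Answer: $-6967680$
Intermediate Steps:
$o{\left(Y \right)} = \left(-1 + Y\right) \left(Y + Y^{2}\right)$ ($o{\left(Y \right)} = \left(Y - 1\right) \left(Y + Y^{2}\right) = \left(-1 + Y\right) \left(Y + Y^{2}\right)$)
$- o{\left(148 + N \right)} = - (\left(148 + 43\right)^{3} - \left(148 + 43\right)) = - (191^{3} - 191) = - (6967871 - 191) = \left(-1\right) 6967680 = -6967680$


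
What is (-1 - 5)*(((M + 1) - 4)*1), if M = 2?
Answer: 6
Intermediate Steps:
(-1 - 5)*(((M + 1) - 4)*1) = (-1 - 5)*(((2 + 1) - 4)*1) = -6*(3 - 4) = -(-6) = -6*(-1) = 6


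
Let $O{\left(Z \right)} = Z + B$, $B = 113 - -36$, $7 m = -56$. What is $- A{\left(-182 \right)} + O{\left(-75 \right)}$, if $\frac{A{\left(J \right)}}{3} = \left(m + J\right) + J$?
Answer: $1190$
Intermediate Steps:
$m = -8$ ($m = \frac{1}{7} \left(-56\right) = -8$)
$A{\left(J \right)} = -24 + 6 J$ ($A{\left(J \right)} = 3 \left(\left(-8 + J\right) + J\right) = 3 \left(-8 + 2 J\right) = -24 + 6 J$)
$B = 149$ ($B = 113 + 36 = 149$)
$O{\left(Z \right)} = 149 + Z$ ($O{\left(Z \right)} = Z + 149 = 149 + Z$)
$- A{\left(-182 \right)} + O{\left(-75 \right)} = - (-24 + 6 \left(-182\right)) + \left(149 - 75\right) = - (-24 - 1092) + 74 = \left(-1\right) \left(-1116\right) + 74 = 1116 + 74 = 1190$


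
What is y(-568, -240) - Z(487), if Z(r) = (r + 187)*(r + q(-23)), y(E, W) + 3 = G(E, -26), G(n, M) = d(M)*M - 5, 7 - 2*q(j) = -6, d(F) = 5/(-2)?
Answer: -332562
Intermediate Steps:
d(F) = -5/2 (d(F) = 5*(-½) = -5/2)
q(j) = 13/2 (q(j) = 7/2 - ½*(-6) = 7/2 + 3 = 13/2)
G(n, M) = -5 - 5*M/2 (G(n, M) = -5*M/2 - 5 = -5 - 5*M/2)
y(E, W) = 57 (y(E, W) = -3 + (-5 - 5/2*(-26)) = -3 + (-5 + 65) = -3 + 60 = 57)
Z(r) = (187 + r)*(13/2 + r) (Z(r) = (r + 187)*(r + 13/2) = (187 + r)*(13/2 + r))
y(-568, -240) - Z(487) = 57 - (2431/2 + 487² + (387/2)*487) = 57 - (2431/2 + 237169 + 188469/2) = 57 - 1*332619 = 57 - 332619 = -332562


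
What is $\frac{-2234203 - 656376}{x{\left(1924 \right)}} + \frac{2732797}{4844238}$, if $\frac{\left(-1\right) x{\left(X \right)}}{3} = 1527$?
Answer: $\frac{4671723858953}{7397151426} \approx 631.56$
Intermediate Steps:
$x{\left(X \right)} = -4581$ ($x{\left(X \right)} = \left(-3\right) 1527 = -4581$)
$\frac{-2234203 - 656376}{x{\left(1924 \right)}} + \frac{2732797}{4844238} = \frac{-2234203 - 656376}{-4581} + \frac{2732797}{4844238} = \left(-2234203 - 656376\right) \left(- \frac{1}{4581}\right) + 2732797 \cdot \frac{1}{4844238} = \left(-2890579\right) \left(- \frac{1}{4581}\right) + \frac{2732797}{4844238} = \frac{2890579}{4581} + \frac{2732797}{4844238} = \frac{4671723858953}{7397151426}$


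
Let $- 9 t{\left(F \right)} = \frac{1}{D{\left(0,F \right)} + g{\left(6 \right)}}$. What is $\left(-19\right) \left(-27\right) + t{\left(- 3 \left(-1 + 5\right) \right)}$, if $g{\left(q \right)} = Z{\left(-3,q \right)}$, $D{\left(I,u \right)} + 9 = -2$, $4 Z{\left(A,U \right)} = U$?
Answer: $\frac{87725}{171} \approx 513.01$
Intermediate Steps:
$Z{\left(A,U \right)} = \frac{U}{4}$
$D{\left(I,u \right)} = -11$ ($D{\left(I,u \right)} = -9 - 2 = -11$)
$g{\left(q \right)} = \frac{q}{4}$
$t{\left(F \right)} = \frac{2}{171}$ ($t{\left(F \right)} = - \frac{1}{9 \left(-11 + \frac{1}{4} \cdot 6\right)} = - \frac{1}{9 \left(-11 + \frac{3}{2}\right)} = - \frac{1}{9 \left(- \frac{19}{2}\right)} = \left(- \frac{1}{9}\right) \left(- \frac{2}{19}\right) = \frac{2}{171}$)
$\left(-19\right) \left(-27\right) + t{\left(- 3 \left(-1 + 5\right) \right)} = \left(-19\right) \left(-27\right) + \frac{2}{171} = 513 + \frac{2}{171} = \frac{87725}{171}$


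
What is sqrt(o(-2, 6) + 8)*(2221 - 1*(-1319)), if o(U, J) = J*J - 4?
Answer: 7080*sqrt(10) ≈ 22389.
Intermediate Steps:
o(U, J) = -4 + J**2 (o(U, J) = J**2 - 4 = -4 + J**2)
sqrt(o(-2, 6) + 8)*(2221 - 1*(-1319)) = sqrt((-4 + 6**2) + 8)*(2221 - 1*(-1319)) = sqrt((-4 + 36) + 8)*(2221 + 1319) = sqrt(32 + 8)*3540 = sqrt(40)*3540 = (2*sqrt(10))*3540 = 7080*sqrt(10)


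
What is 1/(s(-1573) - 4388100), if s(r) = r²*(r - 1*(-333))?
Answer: -1/3072556060 ≈ -3.2546e-10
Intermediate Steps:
s(r) = r²*(333 + r) (s(r) = r²*(r + 333) = r²*(333 + r))
1/(s(-1573) - 4388100) = 1/((-1573)²*(333 - 1573) - 4388100) = 1/(2474329*(-1240) - 4388100) = 1/(-3068167960 - 4388100) = 1/(-3072556060) = -1/3072556060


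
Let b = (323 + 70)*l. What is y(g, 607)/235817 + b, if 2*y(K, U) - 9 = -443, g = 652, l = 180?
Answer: 538119173/7607 ≈ 70740.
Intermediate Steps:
y(K, U) = -217 (y(K, U) = 9/2 + (½)*(-443) = 9/2 - 443/2 = -217)
b = 70740 (b = (323 + 70)*180 = 393*180 = 70740)
y(g, 607)/235817 + b = -217/235817 + 70740 = -217*1/235817 + 70740 = -7/7607 + 70740 = 538119173/7607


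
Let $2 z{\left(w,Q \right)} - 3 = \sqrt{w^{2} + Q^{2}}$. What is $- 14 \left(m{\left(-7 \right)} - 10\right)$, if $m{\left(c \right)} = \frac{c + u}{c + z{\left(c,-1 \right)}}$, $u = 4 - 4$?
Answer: $\frac{7784}{71} - \frac{980 \sqrt{2}}{71} \approx 90.114$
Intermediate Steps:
$u = 0$ ($u = 4 - 4 = 0$)
$z{\left(w,Q \right)} = \frac{3}{2} + \frac{\sqrt{Q^{2} + w^{2}}}{2}$ ($z{\left(w,Q \right)} = \frac{3}{2} + \frac{\sqrt{w^{2} + Q^{2}}}{2} = \frac{3}{2} + \frac{\sqrt{Q^{2} + w^{2}}}{2}$)
$m{\left(c \right)} = \frac{c}{\frac{3}{2} + c + \frac{\sqrt{1 + c^{2}}}{2}}$ ($m{\left(c \right)} = \frac{c + 0}{c + \left(\frac{3}{2} + \frac{\sqrt{\left(-1\right)^{2} + c^{2}}}{2}\right)} = \frac{c}{c + \left(\frac{3}{2} + \frac{\sqrt{1 + c^{2}}}{2}\right)} = \frac{c}{\frac{3}{2} + c + \frac{\sqrt{1 + c^{2}}}{2}}$)
$- 14 \left(m{\left(-7 \right)} - 10\right) = - 14 \left(2 \left(-7\right) \frac{1}{3 + \sqrt{1 + \left(-7\right)^{2}} + 2 \left(-7\right)} - 10\right) = - 14 \left(2 \left(-7\right) \frac{1}{3 + \sqrt{1 + 49} - 14} - 10\right) = - 14 \left(2 \left(-7\right) \frac{1}{3 + \sqrt{50} - 14} - 10\right) = - 14 \left(2 \left(-7\right) \frac{1}{3 + 5 \sqrt{2} - 14} - 10\right) = - 14 \left(2 \left(-7\right) \frac{1}{-11 + 5 \sqrt{2}} - 10\right) = - 14 \left(- \frac{14}{-11 + 5 \sqrt{2}} - 10\right) = - 14 \left(-10 - \frac{14}{-11 + 5 \sqrt{2}}\right) = 140 + \frac{196}{-11 + 5 \sqrt{2}}$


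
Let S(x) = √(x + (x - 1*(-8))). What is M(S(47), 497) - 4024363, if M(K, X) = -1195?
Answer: -4025558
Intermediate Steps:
S(x) = √(8 + 2*x) (S(x) = √(x + (x + 8)) = √(x + (8 + x)) = √(8 + 2*x))
M(S(47), 497) - 4024363 = -1195 - 4024363 = -4025558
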